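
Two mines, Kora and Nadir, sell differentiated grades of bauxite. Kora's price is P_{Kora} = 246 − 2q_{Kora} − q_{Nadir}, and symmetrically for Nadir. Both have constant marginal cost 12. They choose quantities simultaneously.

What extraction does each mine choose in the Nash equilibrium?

46.8

Mine Kora's profit: π = q_{Kora}(246 − 2q_{Kora} − q_{Nadir}) − 12q_{Kora}.
∂π/∂q_{Kora} = 234 − 4q_{Kora} − q_{Nadir} = 0 ⇒ q_{Kora} = 58.5 − 0.25q_{Nadir}.
Setting q_{Kora} = q_{Nadir} in the reaction function: q_{Kora} = 58.5 − 0.25q_{Kora}, so q_{Kora} = 58.5 / 1.25 = 46.8.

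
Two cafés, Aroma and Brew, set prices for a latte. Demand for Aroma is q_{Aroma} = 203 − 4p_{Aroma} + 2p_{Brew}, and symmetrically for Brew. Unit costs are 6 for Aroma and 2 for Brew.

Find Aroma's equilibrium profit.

Aroma's profit: π = (p_{Aroma} − 6)(203 − 4p_{Aroma} + 2p_{Brew}).
∂π/∂p_{Aroma} = 227 − 8p_{Aroma} + 2p_{Brew} = 0 ⇒ p_{Aroma} = 28.375 + 0.25p_{Brew}.
Similarly p_{Brew} = 26.375 + 0.25p_{Aroma}.
Plugging p_{Brew} into Aroma's best response: p_{Aroma} = 28.375 + 0.25(26.375 + 0.25p_{Aroma}) ⇒ 0.9375p_{Aroma} = 1119/32, so p_{Aroma} = 37.3.
Then p_{Brew} = 26.375 + 0.25·37.3 = 35.7.
q_{Aroma} = 203 − 4·37.3 + 2·35.7 = 125.2.
Profit = (37.3 − 6)·125.2 = 3918.76.

3918.76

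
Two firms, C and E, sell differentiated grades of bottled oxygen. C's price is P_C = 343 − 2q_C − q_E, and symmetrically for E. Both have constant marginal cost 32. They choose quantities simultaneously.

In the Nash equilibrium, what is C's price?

156.4

Firm C's profit: π = q_C(343 − 2q_C − q_E) − 32q_C.
∂π/∂q_C = 311 − 4q_C − q_E = 0 ⇒ q_C = 77.75 − 0.25q_E.
By symmetry q_E = q_C; substituting into the reaction function, 1.25q_C = 77.75 and q_C = 62.2.
P_C = 343 − 2·62.2 − 62.2 = 156.4.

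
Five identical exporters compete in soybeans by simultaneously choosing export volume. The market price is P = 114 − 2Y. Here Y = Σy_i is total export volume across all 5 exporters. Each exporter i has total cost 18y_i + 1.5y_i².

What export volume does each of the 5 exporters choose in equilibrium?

A representative exporter's profit is π_i = y_i(114 − 2Y) − 18y_i − 1.5y_i², with Y = y_i + Σ_{j≠i} y_j.
First-order condition: 96 − 7y_i − 2Σ_{j≠i} y_j = 0.
Imposing symmetry (y_j = y for all j) turns Σ_{j≠i} y_j into 4y, so 96 = 15y and y = 6.4.

6.4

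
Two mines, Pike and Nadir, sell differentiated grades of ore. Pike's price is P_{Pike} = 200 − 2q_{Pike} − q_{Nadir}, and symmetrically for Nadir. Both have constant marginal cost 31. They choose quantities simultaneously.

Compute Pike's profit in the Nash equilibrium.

2284.88

Mine Pike's profit: π = q_{Pike}(200 − 2q_{Pike} − q_{Nadir}) − 31q_{Pike}.
∂π/∂q_{Pike} = 169 − 4q_{Pike} − q_{Nadir} = 0 ⇒ q_{Pike} = 42.25 − 0.25q_{Nadir}.
Setting q_{Pike} = q_{Nadir} in the reaction function: q_{Pike} = 42.25 − 0.25q_{Pike}, so q_{Pike} = 42.25 / 1.25 = 33.8.
P_{Pike} = 200 − 2·33.8 − 33.8 = 98.6.
Profit = (98.6 − 31)·33.8 = 2284.88.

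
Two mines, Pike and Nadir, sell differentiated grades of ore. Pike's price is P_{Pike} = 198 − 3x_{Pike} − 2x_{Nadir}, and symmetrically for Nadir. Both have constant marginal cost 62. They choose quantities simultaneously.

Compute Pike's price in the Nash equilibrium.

Mine Pike's profit: π = x_{Pike}(198 − 3x_{Pike} − 2x_{Nadir}) − 62x_{Pike}.
∂π/∂x_{Pike} = 136 − 6x_{Pike} − 2x_{Nadir} = 0 ⇒ x_{Pike} = 68/3 − (1/3)x_{Nadir}.
The game is symmetric, so in equilibrium x_{Nadir} = x_{Pike}: the reaction function gives (4/3)x_{Pike} = 68/3, hence x_{Pike} = 17.
P_{Pike} = 198 − 3·17 − 2·17 = 113.

113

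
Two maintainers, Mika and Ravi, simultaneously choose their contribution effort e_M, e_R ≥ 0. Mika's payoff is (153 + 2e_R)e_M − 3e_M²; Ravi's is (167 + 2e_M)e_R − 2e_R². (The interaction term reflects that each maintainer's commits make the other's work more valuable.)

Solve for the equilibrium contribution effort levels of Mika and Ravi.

47.3, 65.4

Expanding Mika's payoff: 153e_M + 2e_Re_M − 3e_M².
∂π/∂e_M = 153 + 2e_R − 6e_M = 0, so e_M = 25.5 + (1/3)e_R.
Likewise for Ravi: e_R = 41.75 + 0.5e_M.
Substituting the second reaction function into the first: e_M = 25.5 + (1/3)(41.75 + 0.5e_M), which gives (5/6)e_M = 473/12 ⇒ e_M = 47.3.
Then e_R = 41.75 + 0.5·47.3 = 65.4.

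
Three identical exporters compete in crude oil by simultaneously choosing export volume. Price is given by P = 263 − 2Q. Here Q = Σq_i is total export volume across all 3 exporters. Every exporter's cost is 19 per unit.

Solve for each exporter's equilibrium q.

A representative exporter's profit is π_i = q_i(263 − 2Q) − 19q_i, with Q = q_i + Σ_{j≠i} q_j.
First-order condition: 244 − 4q_i − 2Σ_{j≠i} q_j = 0.
In a symmetric equilibrium every exporter chooses the same q, so Σ_{j≠i} q_j = 2q. The condition becomes 244 − 8q = 0, giving q = 244/8 = 30.5.

30.5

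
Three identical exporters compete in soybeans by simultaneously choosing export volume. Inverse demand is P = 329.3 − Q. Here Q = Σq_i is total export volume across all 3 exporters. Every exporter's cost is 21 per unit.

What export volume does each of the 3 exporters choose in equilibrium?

77.075

A representative exporter's profit is π_i = q_i(329.3 − Q) − 21q_i, with Q = q_i + Σ_{j≠i} q_j.
First-order condition: 308.3 − 2q_i − Σ_{j≠i} q_j = 0.
In a symmetric equilibrium every exporter chooses the same q, so Σ_{j≠i} q_j = 2q. The condition becomes 308.3 − 4q = 0, giving q = 308.3/4 = 77.075.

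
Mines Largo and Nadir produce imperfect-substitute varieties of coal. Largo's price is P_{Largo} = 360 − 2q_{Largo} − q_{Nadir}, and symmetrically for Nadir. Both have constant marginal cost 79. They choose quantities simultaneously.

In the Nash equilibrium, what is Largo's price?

191.4

Mine Largo's profit: π = q_{Largo}(360 − 2q_{Largo} − q_{Nadir}) − 79q_{Largo}.
∂π/∂q_{Largo} = 281 − 4q_{Largo} − q_{Nadir} = 0 ⇒ q_{Largo} = 70.25 − 0.25q_{Nadir}.
The game is symmetric, so in equilibrium q_{Nadir} = q_{Largo}: the reaction function gives 1.25q_{Largo} = 70.25, hence q_{Largo} = 56.2.
P_{Largo} = 360 − 2·56.2 − 56.2 = 191.4.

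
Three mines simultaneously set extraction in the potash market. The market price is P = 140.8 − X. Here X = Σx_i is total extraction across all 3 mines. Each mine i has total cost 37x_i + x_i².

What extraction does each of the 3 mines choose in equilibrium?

17.3

A representative mine's profit is π_i = x_i(140.8 − X) − 37x_i − x_i², with X = x_i + Σ_{j≠i} x_j.
First-order condition: 103.8 − 4x_i − Σ_{j≠i} x_j = 0.
In a symmetric equilibrium every mine chooses the same x, so Σ_{j≠i} x_j = 2x. The condition becomes 103.8 − 6x = 0, giving x = 103.8/6 = 17.3.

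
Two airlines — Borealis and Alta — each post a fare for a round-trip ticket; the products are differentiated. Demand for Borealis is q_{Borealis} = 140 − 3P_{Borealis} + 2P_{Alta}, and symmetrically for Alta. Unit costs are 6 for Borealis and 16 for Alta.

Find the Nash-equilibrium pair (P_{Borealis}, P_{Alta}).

41.375, 45.125

Borealis's profit: π = (P_{Borealis} − 6)(140 − 3P_{Borealis} + 2P_{Alta}).
∂π/∂P_{Borealis} = 158 − 6P_{Borealis} + 2P_{Alta} = 0 ⇒ P_{Borealis} = 79/3 + (1/3)P_{Alta}.
Similarly P_{Alta} = 94/3 + (1/3)P_{Borealis}.
Substituting the second reaction function into the first: P_{Borealis} = 79/3 + (1/3)(94/3 + (1/3)P_{Borealis}), which gives (8/9)P_{Borealis} = 331/9 ⇒ P_{Borealis} = 41.375.
Then P_{Alta} = 94/3 + (1/3)·41.375 = 45.125.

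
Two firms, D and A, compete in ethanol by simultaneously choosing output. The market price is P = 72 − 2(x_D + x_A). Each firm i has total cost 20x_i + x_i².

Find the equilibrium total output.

13

Firm D's profit: π = x_D(72 − 2(x_D + x_A)) − 20x_D − x_D².
∂π/∂x_D = 52 − 6x_D − 2x_A = 0, so x_D = 26/3 − (1/3)x_A.
By symmetry x_A = x_D; substituting into the reaction function, (4/3)x_D = 26/3 and x_D = 6.5.
Total output: 6.5 + 6.5 = 13.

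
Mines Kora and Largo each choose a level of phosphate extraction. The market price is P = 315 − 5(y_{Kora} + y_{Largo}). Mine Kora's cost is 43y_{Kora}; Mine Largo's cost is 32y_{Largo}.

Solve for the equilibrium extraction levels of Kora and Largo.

17.4, 19.6

Mine Kora's profit: π = y_{Kora}(315 − 5(y_{Kora} + y_{Largo})) − 43y_{Kora}.
∂π/∂y_{Kora} = 272 − 10y_{Kora} − 5y_{Largo} = 0, so y_{Kora} = 27.2 − 0.5y_{Largo}.
By the same steps for Largo: y_{Largo} = 28.3 − 0.5y_{Kora}.
Solving the two reaction functions simultaneously: (1 − (−0.5)(−0.5))y_{Kora} = 27.2 − 0.5·28.3, so 0.75y_{Kora} = 13.05 and y_{Kora} = 17.4.
Then y_{Largo} = 28.3 − 0.5·17.4 = 19.6.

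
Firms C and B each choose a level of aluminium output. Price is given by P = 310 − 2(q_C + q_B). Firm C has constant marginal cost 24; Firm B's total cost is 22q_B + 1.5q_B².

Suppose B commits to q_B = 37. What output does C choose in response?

53

Firm C's profit: π = q_C(310 − 2(q_C + q_B)) − 24q_C.
∂π/∂q_C = 286 − 4q_C − 2q_B = 0, so q_C = 71.5 − 0.5q_B.
At q_B = 37: q_C = 71.5 − 0.5·37 = 53.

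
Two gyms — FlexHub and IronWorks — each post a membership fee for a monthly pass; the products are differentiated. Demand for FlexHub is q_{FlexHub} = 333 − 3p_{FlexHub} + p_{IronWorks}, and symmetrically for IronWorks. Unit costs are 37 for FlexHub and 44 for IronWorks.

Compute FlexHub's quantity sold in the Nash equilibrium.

157.2

FlexHub's profit: π = (p_{FlexHub} − 37)(333 − 3p_{FlexHub} + p_{IronWorks}).
∂π/∂p_{FlexHub} = 444 − 6p_{FlexHub} + p_{IronWorks} = 0 ⇒ p_{FlexHub} = 74 + (1/6)p_{IronWorks}.
Similarly p_{IronWorks} = 77.5 + (1/6)p_{FlexHub}.
Plugging p_{IronWorks} into FlexHub's best response: p_{FlexHub} = 74 + (1/6)(77.5 + (1/6)p_{FlexHub}) ⇒ (35/36)p_{FlexHub} = 1043/12, so p_{FlexHub} = 89.4.
Then p_{IronWorks} = 77.5 + (1/6)·89.4 = 92.4.
q_{FlexHub} = 333 − 3·89.4 + 92.4 = 157.2.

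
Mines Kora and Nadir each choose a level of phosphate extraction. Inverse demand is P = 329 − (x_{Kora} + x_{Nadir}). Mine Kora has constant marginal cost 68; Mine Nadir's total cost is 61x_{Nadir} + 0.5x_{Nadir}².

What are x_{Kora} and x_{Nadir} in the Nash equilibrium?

Mine Kora's profit: π = x_{Kora}(329 − (x_{Kora} + x_{Nadir})) − 68x_{Kora}.
∂π/∂x_{Kora} = 261 − 2x_{Kora} − x_{Nadir} = 0, so x_{Kora} = 130.5 − 0.5x_{Nadir}.
For Nadir: ∂π/∂x_{Nadir} = 268 − 3x_{Nadir} − x_{Kora} = 0 ⇒ x_{Nadir} = 268/3 − (1/3)x_{Kora}.
Plugging x_{Nadir} into Kora's best response: x_{Kora} = 130.5 − 0.5(268/3 − (1/3)x_{Kora}) ⇒ (5/6)x_{Kora} = 515/6, so x_{Kora} = 103.
Then x_{Nadir} = 268/3 − (1/3)·103 = 55.

103, 55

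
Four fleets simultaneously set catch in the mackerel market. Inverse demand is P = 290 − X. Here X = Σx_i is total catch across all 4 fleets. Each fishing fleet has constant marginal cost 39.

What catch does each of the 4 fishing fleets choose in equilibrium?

A representative fishing fleet's profit is π_i = x_i(290 − X) − 39x_i, with X = x_i + Σ_{j≠i} x_j.
First-order condition: 251 − 2x_i − Σ_{j≠i} x_j = 0.
Imposing symmetry (x_j = x for all j) turns Σ_{j≠i} x_j into 3x, so 251 = 5x and x = 50.2.

50.2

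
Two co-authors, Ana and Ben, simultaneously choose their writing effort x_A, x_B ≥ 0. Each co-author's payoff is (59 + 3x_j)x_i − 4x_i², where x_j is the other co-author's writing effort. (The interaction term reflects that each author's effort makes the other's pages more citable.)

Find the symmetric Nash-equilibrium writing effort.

Ana's payoff is (59 + 3x_B)x_A − 4x_A².
∂π/∂x_A = 59 + 3x_B − 8x_A = 0, so x_A = 7.375 + 0.375x_B.
Setting x_A = x_B in the reaction function: x_A = 7.375 + 0.375x_A, so x_A = 7.375 / 0.625 = 11.8.

11.8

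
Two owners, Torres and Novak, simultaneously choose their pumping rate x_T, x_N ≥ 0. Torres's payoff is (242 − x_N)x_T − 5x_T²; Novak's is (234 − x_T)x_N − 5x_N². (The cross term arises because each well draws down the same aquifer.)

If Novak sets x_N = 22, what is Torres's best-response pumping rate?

Expanding Torres's payoff: 242x_T − x_Nx_T − 5x_T².
∂π/∂x_T = 242 − x_N − 10x_T = 0, so x_T = 24.2 − 0.1x_N.
At x_N = 22: x_T = 24.2 − 0.1·22 = 22.

22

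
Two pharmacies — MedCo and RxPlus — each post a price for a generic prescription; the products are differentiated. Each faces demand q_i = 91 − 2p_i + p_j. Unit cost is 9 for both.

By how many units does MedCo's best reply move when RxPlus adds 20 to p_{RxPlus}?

5

MedCo's profit: π = (p_{MedCo} − 9)(91 − 2p_{MedCo} + p_{RxPlus}).
∂π/∂p_{MedCo} = 109 − 4p_{MedCo} + p_{RxPlus} = 0 ⇒ p_{MedCo} = 27.25 + 0.25p_{RxPlus}.
The reaction-function slope is 0.25, so a 20-unit rise in p_{RxPlus} moves p_{MedCo} by 0.25 × 20 = 5. MedCo's best response rises — the actions are strategic complements.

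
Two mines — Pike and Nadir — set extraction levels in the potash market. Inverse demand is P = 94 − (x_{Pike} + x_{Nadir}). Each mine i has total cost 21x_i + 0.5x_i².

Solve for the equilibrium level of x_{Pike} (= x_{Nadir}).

18.25

Mine Pike's profit: π = x_{Pike}(94 − (x_{Pike} + x_{Nadir})) − 21x_{Pike} − 0.5x_{Pike}².
∂π/∂x_{Pike} = 73 − 3x_{Pike} − x_{Nadir} = 0, so x_{Pike} = 73/3 − (1/3)x_{Nadir}.
Setting x_{Pike} = x_{Nadir} in the reaction function: x_{Pike} = 73/3 − (1/3)x_{Pike}, so x_{Pike} = (73/3) / (4/3) = 18.25.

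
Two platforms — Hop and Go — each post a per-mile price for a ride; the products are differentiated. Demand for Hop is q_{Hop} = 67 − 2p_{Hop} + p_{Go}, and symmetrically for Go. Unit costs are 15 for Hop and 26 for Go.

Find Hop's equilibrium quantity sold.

37.6

Hop's profit: π = (p_{Hop} − 15)(67 − 2p_{Hop} + p_{Go}).
∂π/∂p_{Hop} = 97 − 4p_{Hop} + p_{Go} = 0 ⇒ p_{Hop} = 24.25 + 0.25p_{Go}.
Similarly p_{Go} = 29.75 + 0.25p_{Hop}.
Substituting the second reaction function into the first: p_{Hop} = 24.25 + 0.25(29.75 + 0.25p_{Hop}), which gives 0.9375p_{Hop} = 31.6875 ⇒ p_{Hop} = 33.8.
Then p_{Go} = 29.75 + 0.25·33.8 = 38.2.
q_{Hop} = 67 − 2·33.8 + 38.2 = 37.6.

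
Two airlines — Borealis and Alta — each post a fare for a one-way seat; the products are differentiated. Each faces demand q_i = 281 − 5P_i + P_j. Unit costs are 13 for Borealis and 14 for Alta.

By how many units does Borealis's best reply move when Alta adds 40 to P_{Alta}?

Borealis's profit: π = (P_{Borealis} − 13)(281 − 5P_{Borealis} + P_{Alta}).
∂π/∂P_{Borealis} = 346 − 10P_{Borealis} + P_{Alta} = 0 ⇒ P_{Borealis} = 34.6 + 0.1P_{Alta}.
The reaction-function slope is 0.1, so a 40-unit rise in P_{Alta} moves P_{Borealis} by 0.1 × 40 = 4. Borealis's best response rises — the actions are strategic complements.

4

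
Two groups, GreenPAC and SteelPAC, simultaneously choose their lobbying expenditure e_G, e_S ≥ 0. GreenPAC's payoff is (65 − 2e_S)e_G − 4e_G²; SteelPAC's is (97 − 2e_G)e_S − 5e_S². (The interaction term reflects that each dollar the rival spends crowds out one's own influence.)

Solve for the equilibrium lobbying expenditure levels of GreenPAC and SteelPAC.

Expanding GreenPAC's payoff: 65e_G − 2e_Se_G − 4e_G².
∂π/∂e_G = 65 − 2e_S − 8e_G = 0, so e_G = 8.125 − 0.25e_S.
Likewise for SteelPAC: e_S = 9.7 − 0.2e_G.
Plugging e_S into GreenPAC's best response: e_G = 8.125 − 0.25(9.7 − 0.2e_G) ⇒ 0.95e_G = 5.7, so e_G = 6.
Then e_S = 9.7 − 0.2·6 = 8.5.

6, 8.5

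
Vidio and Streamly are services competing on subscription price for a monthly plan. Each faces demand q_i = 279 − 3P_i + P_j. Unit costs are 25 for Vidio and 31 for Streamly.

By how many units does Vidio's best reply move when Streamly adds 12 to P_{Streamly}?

2

Vidio's profit: π = (P_{Vidio} − 25)(279 − 3P_{Vidio} + P_{Streamly}).
∂π/∂P_{Vidio} = 354 − 6P_{Vidio} + P_{Streamly} = 0 ⇒ P_{Vidio} = 59 + (1/6)P_{Streamly}.
The reaction-function slope is 1/6, so a 12-unit rise in P_{Streamly} moves P_{Vidio} by 1/6 × 12 = 2. Vidio's best response rises — the actions are strategic complements.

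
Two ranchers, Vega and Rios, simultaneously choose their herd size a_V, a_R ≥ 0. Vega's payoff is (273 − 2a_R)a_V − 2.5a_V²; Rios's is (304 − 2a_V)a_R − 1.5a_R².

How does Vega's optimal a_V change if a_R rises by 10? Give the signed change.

Expanding Vega's payoff: 273a_V − 2a_Ra_V − 2.5a_V².
∂π/∂a_V = 273 − 2a_R − 5a_V = 0, so a_V = 54.6 − 0.4a_R.
The reaction-function slope is −0.4, so a 10-unit rise in a_R moves a_V by −0.4 × 10 = −4. Vega's best response falls — the actions are strategic substitutes.

-4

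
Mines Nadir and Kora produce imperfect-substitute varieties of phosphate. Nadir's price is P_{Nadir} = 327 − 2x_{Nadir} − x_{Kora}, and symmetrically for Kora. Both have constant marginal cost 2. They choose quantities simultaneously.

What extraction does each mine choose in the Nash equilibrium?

Mine Nadir's profit: π = x_{Nadir}(327 − 2x_{Nadir} − x_{Kora}) − 2x_{Nadir}.
∂π/∂x_{Nadir} = 325 − 4x_{Nadir} − x_{Kora} = 0 ⇒ x_{Nadir} = 81.25 − 0.25x_{Kora}.
The game is symmetric, so in equilibrium x_{Kora} = x_{Nadir}: the reaction function gives 1.25x_{Nadir} = 81.25, hence x_{Nadir} = 65.

65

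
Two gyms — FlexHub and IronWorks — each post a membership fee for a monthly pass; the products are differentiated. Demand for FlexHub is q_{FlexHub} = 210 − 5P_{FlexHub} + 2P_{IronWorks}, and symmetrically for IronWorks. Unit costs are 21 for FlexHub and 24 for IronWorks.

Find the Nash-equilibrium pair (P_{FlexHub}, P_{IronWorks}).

FlexHub's profit: π = (P_{FlexHub} − 21)(210 − 5P_{FlexHub} + 2P_{IronWorks}).
∂π/∂P_{FlexHub} = 315 − 10P_{FlexHub} + 2P_{IronWorks} = 0 ⇒ P_{FlexHub} = 31.5 + 0.2P_{IronWorks}.
Similarly P_{IronWorks} = 33 + 0.2P_{FlexHub}.
Plugging P_{IronWorks} into FlexHub's best response: P_{FlexHub} = 31.5 + 0.2(33 + 0.2P_{FlexHub}) ⇒ 0.96P_{FlexHub} = 38.1, so P_{FlexHub} = 39.6875.
Then P_{IronWorks} = 33 + 0.2·39.6875 = 40.9375.

39.6875, 40.9375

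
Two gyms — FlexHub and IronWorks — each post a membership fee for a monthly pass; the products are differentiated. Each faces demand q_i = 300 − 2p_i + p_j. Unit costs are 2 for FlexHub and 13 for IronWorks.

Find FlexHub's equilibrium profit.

20321.28

FlexHub's profit: π = (p_{FlexHub} − 2)(300 − 2p_{FlexHub} + p_{IronWorks}).
∂π/∂p_{FlexHub} = 304 − 4p_{FlexHub} + p_{IronWorks} = 0 ⇒ p_{FlexHub} = 76 + 0.25p_{IronWorks}.
Similarly p_{IronWorks} = 81.5 + 0.25p_{FlexHub}.
Plugging p_{IronWorks} into FlexHub's best response: p_{FlexHub} = 76 + 0.25(81.5 + 0.25p_{FlexHub}) ⇒ 0.9375p_{FlexHub} = 96.375, so p_{FlexHub} = 102.8.
Then p_{IronWorks} = 81.5 + 0.25·102.8 = 107.2.
q_{FlexHub} = 300 − 2·102.8 + 107.2 = 201.6.
Profit = (102.8 − 2)·201.6 = 20321.28.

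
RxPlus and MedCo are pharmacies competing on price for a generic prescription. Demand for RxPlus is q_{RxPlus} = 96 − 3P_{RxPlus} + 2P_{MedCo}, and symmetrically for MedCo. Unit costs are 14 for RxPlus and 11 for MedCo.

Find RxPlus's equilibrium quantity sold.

59.8125

RxPlus's profit: π = (P_{RxPlus} − 14)(96 − 3P_{RxPlus} + 2P_{MedCo}).
∂π/∂P_{RxPlus} = 138 − 6P_{RxPlus} + 2P_{MedCo} = 0 ⇒ P_{RxPlus} = 23 + (1/3)P_{MedCo}.
Similarly P_{MedCo} = 21.5 + (1/3)P_{RxPlus}.
Plugging P_{MedCo} into RxPlus's best response: P_{RxPlus} = 23 + (1/3)(21.5 + (1/3)P_{RxPlus}) ⇒ (8/9)P_{RxPlus} = 181/6, so P_{RxPlus} = 33.9375.
Then P_{MedCo} = 21.5 + (1/3)·33.9375 = 32.8125.
q_{RxPlus} = 96 − 3·33.9375 + 2·32.8125 = 59.8125.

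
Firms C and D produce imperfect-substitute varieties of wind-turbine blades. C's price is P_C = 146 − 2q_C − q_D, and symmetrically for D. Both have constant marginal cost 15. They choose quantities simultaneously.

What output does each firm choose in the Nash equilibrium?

Firm C's profit: π = q_C(146 − 2q_C − q_D) − 15q_C.
∂π/∂q_C = 131 − 4q_C − q_D = 0 ⇒ q_C = 32.75 − 0.25q_D.
The game is symmetric, so in equilibrium q_D = q_C: the reaction function gives 1.25q_C = 32.75, hence q_C = 26.2.

26.2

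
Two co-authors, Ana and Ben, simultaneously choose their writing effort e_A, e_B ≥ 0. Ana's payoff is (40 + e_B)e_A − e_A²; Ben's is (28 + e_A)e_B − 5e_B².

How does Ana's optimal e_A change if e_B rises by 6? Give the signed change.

3

Expanding Ana's payoff: 40e_A + e_Be_A − e_A².
∂π/∂e_A = 40 + e_B − 2e_A = 0, so e_A = 20 + 0.5e_B.
The reaction-function slope is 0.5, so a 6-unit rise in e_B moves e_A by 0.5 × 6 = 3. Ana's best response rises — the actions are strategic complements.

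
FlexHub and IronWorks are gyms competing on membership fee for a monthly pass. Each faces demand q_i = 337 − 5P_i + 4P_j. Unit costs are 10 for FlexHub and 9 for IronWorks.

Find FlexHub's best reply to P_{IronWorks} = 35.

52.7

FlexHub's profit: π = (P_{FlexHub} − 10)(337 − 5P_{FlexHub} + 4P_{IronWorks}).
∂π/∂P_{FlexHub} = 387 − 10P_{FlexHub} + 4P_{IronWorks} = 0 ⇒ P_{FlexHub} = 38.7 + 0.4P_{IronWorks}.
At P_{IronWorks} = 35: P_{FlexHub} = 38.7 + 0.4·35 = 52.7.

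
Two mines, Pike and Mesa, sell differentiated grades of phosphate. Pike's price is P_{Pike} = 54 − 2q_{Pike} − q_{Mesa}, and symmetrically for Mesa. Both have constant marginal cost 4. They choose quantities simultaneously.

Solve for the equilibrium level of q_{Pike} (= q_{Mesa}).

Mine Pike's profit: π = q_{Pike}(54 − 2q_{Pike} − q_{Mesa}) − 4q_{Pike}.
∂π/∂q_{Pike} = 50 − 4q_{Pike} − q_{Mesa} = 0 ⇒ q_{Pike} = 12.5 − 0.25q_{Mesa}.
By symmetry q_{Mesa} = q_{Pike}; substituting into the reaction function, 1.25q_{Pike} = 12.5 and q_{Pike} = 10.

10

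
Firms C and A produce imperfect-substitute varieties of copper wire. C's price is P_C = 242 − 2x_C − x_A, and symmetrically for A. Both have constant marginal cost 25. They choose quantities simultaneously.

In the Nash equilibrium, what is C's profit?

3767.12

Firm C's profit: π = x_C(242 − 2x_C − x_A) − 25x_C.
∂π/∂x_C = 217 − 4x_C − x_A = 0 ⇒ x_C = 54.25 − 0.25x_A.
The game is symmetric, so in equilibrium x_A = x_C: the reaction function gives 1.25x_C = 54.25, hence x_C = 43.4.
P_C = 242 − 2·43.4 − 43.4 = 111.8.
Profit = (111.8 − 25)·43.4 = 3767.12.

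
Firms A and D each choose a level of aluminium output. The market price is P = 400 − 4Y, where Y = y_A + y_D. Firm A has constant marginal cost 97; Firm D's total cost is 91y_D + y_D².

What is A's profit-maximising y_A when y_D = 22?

26.875

Firm A's profit: π = y_A(400 − 4(y_A + y_D)) − 97y_A.
∂π/∂y_A = 303 − 8y_A − 4y_D = 0, so y_A = 37.875 − 0.5y_D.
At y_D = 22: y_A = 37.875 − 0.5·22 = 26.875.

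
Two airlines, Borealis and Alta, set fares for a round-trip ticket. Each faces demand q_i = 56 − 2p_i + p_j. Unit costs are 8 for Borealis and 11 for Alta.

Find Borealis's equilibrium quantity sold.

Borealis's profit: π = (p_{Borealis} − 8)(56 − 2p_{Borealis} + p_{Alta}).
∂π/∂p_{Borealis} = 72 − 4p_{Borealis} + p_{Alta} = 0 ⇒ p_{Borealis} = 18 + 0.25p_{Alta}.
Similarly p_{Alta} = 19.5 + 0.25p_{Borealis}.
Plugging p_{Alta} into Borealis's best response: p_{Borealis} = 18 + 0.25(19.5 + 0.25p_{Borealis}) ⇒ 0.9375p_{Borealis} = 22.875, so p_{Borealis} = 24.4.
Then p_{Alta} = 19.5 + 0.25·24.4 = 25.6.
q_{Borealis} = 56 − 2·24.4 + 25.6 = 32.8.

32.8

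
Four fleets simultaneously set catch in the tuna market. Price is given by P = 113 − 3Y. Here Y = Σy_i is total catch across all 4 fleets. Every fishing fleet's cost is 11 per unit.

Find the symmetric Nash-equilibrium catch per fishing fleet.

6.8

A representative fishing fleet's profit is π_i = y_i(113 − 3Y) − 11y_i, with Y = y_i + Σ_{j≠i} y_j.
First-order condition: 102 − 6y_i − 3Σ_{j≠i} y_j = 0.
With identical fishing fleets, set every y_j = y: then 102 − 6y − 9y = 0, i.e. y = 102/15 = 6.8.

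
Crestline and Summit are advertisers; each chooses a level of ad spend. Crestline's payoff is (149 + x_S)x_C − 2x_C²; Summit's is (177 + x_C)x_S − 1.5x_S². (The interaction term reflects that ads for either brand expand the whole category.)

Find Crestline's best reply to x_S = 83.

58

Expanding Crestline's payoff: 149x_C + x_Sx_C − 2x_C².
∂π/∂x_C = 149 + x_S − 4x_C = 0, so x_C = 37.25 + 0.25x_S.
At x_S = 83: x_C = 37.25 + 0.25·83 = 58.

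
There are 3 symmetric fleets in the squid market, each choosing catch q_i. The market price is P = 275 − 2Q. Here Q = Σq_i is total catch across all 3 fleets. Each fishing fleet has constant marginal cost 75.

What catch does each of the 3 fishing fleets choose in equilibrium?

25

A representative fishing fleet's profit is π_i = q_i(275 − 2Q) − 75q_i, with Q = q_i + Σ_{j≠i} q_j.
First-order condition: 200 − 4q_i − 2Σ_{j≠i} q_j = 0.
With identical fishing fleets, set every q_j = q: then 200 − 4q − 4q = 0, i.e. q = 200/8 = 25.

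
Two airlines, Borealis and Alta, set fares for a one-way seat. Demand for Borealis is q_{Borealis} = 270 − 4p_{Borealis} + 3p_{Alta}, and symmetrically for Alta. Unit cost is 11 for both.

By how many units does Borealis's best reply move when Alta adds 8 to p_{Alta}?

3

Borealis's profit: π = (p_{Borealis} − 11)(270 − 4p_{Borealis} + 3p_{Alta}).
∂π/∂p_{Borealis} = 314 − 8p_{Borealis} + 3p_{Alta} = 0 ⇒ p_{Borealis} = 39.25 + 0.375p_{Alta}.
The reaction-function slope is 0.375, so an 8-unit rise in p_{Alta} moves p_{Borealis} by 0.375 × 8 = 3. Borealis's best response rises — the actions are strategic complements.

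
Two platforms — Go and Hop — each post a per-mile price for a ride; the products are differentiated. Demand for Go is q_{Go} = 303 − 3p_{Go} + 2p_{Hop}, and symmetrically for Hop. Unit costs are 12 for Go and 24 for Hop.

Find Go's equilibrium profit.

16875

Go's profit: π = (p_{Go} − 12)(303 − 3p_{Go} + 2p_{Hop}).
∂π/∂p_{Go} = 339 − 6p_{Go} + 2p_{Hop} = 0 ⇒ p_{Go} = 56.5 + (1/3)p_{Hop}.
Similarly p_{Hop} = 62.5 + (1/3)p_{Go}.
Solving the two reaction functions simultaneously: (1 − (1/3)(1/3))p_{Go} = 56.5 + (1/3)·62.5, so (8/9)p_{Go} = 232/3 and p_{Go} = 87.
Then p_{Hop} = 62.5 + (1/3)·87 = 91.5.
q_{Go} = 303 − 3·87 + 2·91.5 = 225.
Profit = (87 − 12)·225 = 16875.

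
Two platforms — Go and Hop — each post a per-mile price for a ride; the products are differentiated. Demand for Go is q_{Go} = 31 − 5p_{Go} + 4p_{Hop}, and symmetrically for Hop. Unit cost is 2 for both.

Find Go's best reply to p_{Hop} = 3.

Go's profit: π = (p_{Go} − 2)(31 − 5p_{Go} + 4p_{Hop}).
∂π/∂p_{Go} = 41 − 10p_{Go} + 4p_{Hop} = 0 ⇒ p_{Go} = 4.1 + 0.4p_{Hop}.
At p_{Hop} = 3: p_{Go} = 4.1 + 0.4·3 = 5.3.

5.3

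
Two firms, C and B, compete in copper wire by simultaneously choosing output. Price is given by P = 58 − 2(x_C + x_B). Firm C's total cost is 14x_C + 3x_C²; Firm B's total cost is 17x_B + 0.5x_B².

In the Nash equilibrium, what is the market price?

Firm C's profit: π = x_C(58 − 2(x_C + x_B)) − 14x_C − 3x_C².
∂π/∂x_C = 44 − 10x_C − 2x_B = 0, so x_C = 4.4 − 0.2x_B.
For B: ∂π/∂x_B = 41 − 5x_B − 2x_C = 0 ⇒ x_B = 8.2 − 0.4x_C.
Solving the two reaction functions simultaneously: (1 − (−0.2)(−0.4))x_C = 4.4 − 0.2·8.2, so 0.92x_C = 2.76 and x_C = 3.
Then x_B = 8.2 − 0.4·3 = 7.
Equilibrium price: P = 58 − 2·10 = 38.

38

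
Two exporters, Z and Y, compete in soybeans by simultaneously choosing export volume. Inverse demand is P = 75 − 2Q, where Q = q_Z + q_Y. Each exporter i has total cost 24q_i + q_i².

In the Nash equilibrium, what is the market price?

Exporter Z's profit: π = q_Z(75 − 2(q_Z + q_Y)) − 24q_Z − q_Z².
∂π/∂q_Z = 51 − 6q_Z − 2q_Y = 0, so q_Z = 8.5 − (1/3)q_Y.
The game is symmetric, so in equilibrium q_Y = q_Z: the reaction function gives (4/3)q_Z = 8.5, hence q_Z = 6.375.
Equilibrium price: P = 75 − 2·12.75 = 49.5.

49.5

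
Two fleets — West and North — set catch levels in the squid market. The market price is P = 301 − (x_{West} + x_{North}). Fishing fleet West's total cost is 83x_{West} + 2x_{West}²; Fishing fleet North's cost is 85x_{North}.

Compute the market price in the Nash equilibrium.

Fishing fleet West's profit: π = x_{West}(301 − (x_{West} + x_{North})) − 83x_{West} − 2x_{West}².
∂π/∂x_{West} = 218 − 6x_{West} − x_{North} = 0, so x_{West} = 109/3 − (1/6)x_{North}.
For North: ∂π/∂x_{North} = 216 − 2x_{North} − x_{West} = 0 ⇒ x_{North} = 108 − 0.5x_{West}.
Plugging x_{North} into West's best response: x_{West} = 109/3 − (1/6)(108 − 0.5x_{West}) ⇒ (11/12)x_{West} = 55/3, so x_{West} = 20.
Then x_{North} = 108 − 0.5·20 = 98.
Equilibrium price: P = 301 − 118 = 183.

183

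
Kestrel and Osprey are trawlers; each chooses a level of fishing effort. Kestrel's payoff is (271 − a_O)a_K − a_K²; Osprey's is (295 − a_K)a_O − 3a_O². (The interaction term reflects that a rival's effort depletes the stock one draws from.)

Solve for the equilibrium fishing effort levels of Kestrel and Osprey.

121, 29

Expanding Kestrel's payoff: 271a_K − a_Oa_K − a_K².
∂π/∂a_K = 271 − a_O − 2a_K = 0, so a_K = 135.5 − 0.5a_O.
Likewise for Osprey: a_O = 295/6 − (1/6)a_K.
Substituting the second reaction function into the first: a_K = 135.5 − 0.5(295/6 − (1/6)a_K), which gives (11/12)a_K = 1331/12 ⇒ a_K = 121.
Then a_O = 295/6 − (1/6)·121 = 29.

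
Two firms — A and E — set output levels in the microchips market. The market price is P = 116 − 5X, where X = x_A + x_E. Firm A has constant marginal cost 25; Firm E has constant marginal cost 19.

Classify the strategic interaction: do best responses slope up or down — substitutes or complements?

strategic substitutes

Firm A's profit: π = x_A(116 − 5(x_A + x_E)) − 25x_A.
∂π/∂x_A = 91 − 10x_A − 5x_E = 0, so x_A = 9.1 − 0.5x_E.
The best-response slope dx_A/dx_E = −0.5 < 0: the reaction function is downward-sloping, so the choices are strategic substitutes.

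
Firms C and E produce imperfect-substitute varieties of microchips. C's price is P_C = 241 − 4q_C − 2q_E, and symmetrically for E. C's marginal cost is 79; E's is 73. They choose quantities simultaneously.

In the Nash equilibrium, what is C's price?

Firm C's profit: π = q_C(241 − 4q_C − 2q_E) − 79q_C.
∂π/∂q_C = 162 − 8q_C − 2q_E = 0 ⇒ q_C = 20.25 − 0.25q_E.
Similarly q_E = 21 − 0.25q_C.
Substituting the second reaction function into the first: q_C = 20.25 − 0.25(21 − 0.25q_C), which gives 0.9375q_C = 15 ⇒ q_C = 16.
Then q_E = 21 − 0.25·16 = 17.
P_C = 241 − 4·16 − 2·17 = 143.

143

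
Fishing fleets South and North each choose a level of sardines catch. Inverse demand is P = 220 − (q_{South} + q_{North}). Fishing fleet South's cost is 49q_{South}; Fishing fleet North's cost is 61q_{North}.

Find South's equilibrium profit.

Fishing fleet South's profit: π = q_{South}(220 − (q_{South} + q_{North})) − 49q_{South}.
∂π/∂q_{South} = 171 − 2q_{South} − q_{North} = 0, so q_{South} = 85.5 − 0.5q_{North}.
By the same steps for North: q_{North} = 79.5 − 0.5q_{South}.
Plugging q_{North} into South's best response: q_{South} = 85.5 − 0.5(79.5 − 0.5q_{South}) ⇒ 0.75q_{South} = 45.75, so q_{South} = 61.
Then q_{North} = 79.5 − 0.5·61 = 49.
Price P = 220 − 110 = 110.
South's profit: (110 − 49)·61 = 3721.

3721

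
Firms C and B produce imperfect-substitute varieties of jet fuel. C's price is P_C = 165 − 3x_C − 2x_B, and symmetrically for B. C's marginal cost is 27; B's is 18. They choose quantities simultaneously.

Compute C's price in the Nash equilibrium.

Firm C's profit: π = x_C(165 − 3x_C − 2x_B) − 27x_C.
∂π/∂x_C = 138 − 6x_C − 2x_B = 0 ⇒ x_C = 23 − (1/3)x_B.
Similarly x_B = 24.5 − (1/3)x_C.
Substituting the second reaction function into the first: x_C = 23 − (1/3)(24.5 − (1/3)x_C), which gives (8/9)x_C = 89/6 ⇒ x_C = 16.6875.
Then x_B = 24.5 − (1/3)·16.6875 = 18.9375.
P_C = 165 − 3·16.6875 − 2·18.9375 = 77.0625.

77.0625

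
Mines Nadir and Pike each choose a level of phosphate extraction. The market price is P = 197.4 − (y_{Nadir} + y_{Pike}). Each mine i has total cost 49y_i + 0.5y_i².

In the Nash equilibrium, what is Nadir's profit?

Mine Nadir's profit: π = y_{Nadir}(197.4 − (y_{Nadir} + y_{Pike})) − 49y_{Nadir} − 0.5y_{Nadir}².
∂π/∂y_{Nadir} = 148.4 − 3y_{Nadir} − y_{Pike} = 0, so y_{Nadir} = 742/15 − (1/3)y_{Pike}.
By symmetry y_{Pike} = y_{Nadir}; substituting into the reaction function, (4/3)y_{Nadir} = 742/15 and y_{Nadir} = 37.1.
Price P = 197.4 − 74.2 = 123.2.
Nadir's profit: (123.2 − 49)·37.1 − 0.5(37.1)² = 2064.615.

2064.615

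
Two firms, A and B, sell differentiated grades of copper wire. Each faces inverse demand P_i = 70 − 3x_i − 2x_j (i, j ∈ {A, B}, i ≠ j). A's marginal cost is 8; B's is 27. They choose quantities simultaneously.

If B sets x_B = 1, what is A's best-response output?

10

Firm A's profit: π = x_A(70 − 3x_A − 2x_B) − 8x_A.
∂π/∂x_A = 62 − 6x_A − 2x_B = 0 ⇒ x_A = 31/3 − (1/3)x_B.
At x_B = 1: x_A = 31/3 − (1/3)·1 = 10.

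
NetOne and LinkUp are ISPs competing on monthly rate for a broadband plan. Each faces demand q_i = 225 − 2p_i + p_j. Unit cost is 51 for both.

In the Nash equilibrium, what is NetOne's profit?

6728

NetOne's profit: π = (p_{NetOne} − 51)(225 − 2p_{NetOne} + p_{LinkUp}).
∂π/∂p_{NetOne} = 327 − 4p_{NetOne} + p_{LinkUp} = 0 ⇒ p_{NetOne} = 81.75 + 0.25p_{LinkUp}.
The game is symmetric, so in equilibrium p_{LinkUp} = p_{NetOne}: the reaction function gives 0.75p_{NetOne} = 81.75, hence p_{NetOne} = 109.
q_{NetOne} = 225 − 2·109 + 109 = 116.
Profit = (109 − 51)·116 = 6728.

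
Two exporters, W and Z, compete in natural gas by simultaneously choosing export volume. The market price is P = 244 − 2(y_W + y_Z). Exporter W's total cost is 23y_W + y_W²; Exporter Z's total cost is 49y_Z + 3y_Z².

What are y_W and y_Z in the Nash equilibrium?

Exporter W's profit: π = y_W(244 − 2(y_W + y_Z)) − 23y_W − y_W².
∂π/∂y_W = 221 − 6y_W − 2y_Z = 0, so y_W = 221/6 − (1/3)y_Z.
For Z: ∂π/∂y_Z = 195 − 10y_Z − 2y_W = 0 ⇒ y_Z = 19.5 − 0.2y_W.
Plugging y_Z into W's best response: y_W = 221/6 − (1/3)(19.5 − 0.2y_W) ⇒ (14/15)y_W = 91/3, so y_W = 32.5.
Then y_Z = 19.5 − 0.2·32.5 = 13.

32.5, 13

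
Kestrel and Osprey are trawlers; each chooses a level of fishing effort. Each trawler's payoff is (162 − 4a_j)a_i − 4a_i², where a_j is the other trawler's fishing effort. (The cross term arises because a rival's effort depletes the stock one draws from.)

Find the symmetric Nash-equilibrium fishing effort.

13.5

Kestrel's payoff is (162 − 4a_O)a_K − 4a_K².
∂π/∂a_K = 162 − 4a_O − 8a_K = 0, so a_K = 20.25 − 0.5a_O.
Setting a_K = a_O in the reaction function: a_K = 20.25 − 0.5a_K, so a_K = 20.25 / 1.5 = 13.5.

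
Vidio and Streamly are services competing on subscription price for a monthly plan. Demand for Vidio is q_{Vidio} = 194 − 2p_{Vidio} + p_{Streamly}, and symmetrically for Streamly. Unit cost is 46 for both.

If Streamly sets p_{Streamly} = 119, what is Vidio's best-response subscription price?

101.25

Vidio's profit: π = (p_{Vidio} − 46)(194 − 2p_{Vidio} + p_{Streamly}).
∂π/∂p_{Vidio} = 286 − 4p_{Vidio} + p_{Streamly} = 0 ⇒ p_{Vidio} = 71.5 + 0.25p_{Streamly}.
At p_{Streamly} = 119: p_{Vidio} = 71.5 + 0.25·119 = 101.25.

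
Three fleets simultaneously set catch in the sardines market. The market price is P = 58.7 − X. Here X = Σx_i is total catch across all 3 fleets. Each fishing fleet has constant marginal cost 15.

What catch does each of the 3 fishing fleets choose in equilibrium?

A representative fishing fleet's profit is π_i = x_i(58.7 − X) − 15x_i, with X = x_i + Σ_{j≠i} x_j.
First-order condition: 43.7 − 2x_i − Σ_{j≠i} x_j = 0.
In a symmetric equilibrium every fishing fleet chooses the same x, so Σ_{j≠i} x_j = 2x. The condition becomes 43.7 − 4x = 0, giving x = 43.7/4 = 10.925.

10.925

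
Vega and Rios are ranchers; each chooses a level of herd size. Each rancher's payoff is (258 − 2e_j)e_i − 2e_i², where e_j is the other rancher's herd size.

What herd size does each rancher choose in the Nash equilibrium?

Vega's payoff is (258 − 2e_R)e_V − 2e_V².
∂π/∂e_V = 258 − 2e_R − 4e_V = 0, so e_V = 64.5 − 0.5e_R.
Setting e_V = e_R in the reaction function: e_V = 64.5 − 0.5e_V, so e_V = 64.5 / 1.5 = 43.

43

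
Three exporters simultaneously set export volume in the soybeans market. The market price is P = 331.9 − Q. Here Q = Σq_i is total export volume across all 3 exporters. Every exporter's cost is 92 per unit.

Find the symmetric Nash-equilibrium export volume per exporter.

59.975

A representative exporter's profit is π_i = q_i(331.9 − Q) − 92q_i, with Q = q_i + Σ_{j≠i} q_j.
First-order condition: 239.9 − 2q_i − Σ_{j≠i} q_j = 0.
In a symmetric equilibrium every exporter chooses the same q, so Σ_{j≠i} q_j = 2q. The condition becomes 239.9 − 4q = 0, giving q = 239.9/4 = 59.975.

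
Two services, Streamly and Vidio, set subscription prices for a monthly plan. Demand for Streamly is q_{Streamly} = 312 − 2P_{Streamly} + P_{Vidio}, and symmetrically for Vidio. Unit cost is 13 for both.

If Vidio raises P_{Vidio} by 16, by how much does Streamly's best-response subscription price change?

4

Streamly's profit: π = (P_{Streamly} − 13)(312 − 2P_{Streamly} + P_{Vidio}).
∂π/∂P_{Streamly} = 338 − 4P_{Streamly} + P_{Vidio} = 0 ⇒ P_{Streamly} = 84.5 + 0.25P_{Vidio}.
The reaction-function slope is 0.25, so a 16-unit rise in P_{Vidio} moves P_{Streamly} by 0.25 × 16 = 4. Streamly's best response rises — the actions are strategic complements.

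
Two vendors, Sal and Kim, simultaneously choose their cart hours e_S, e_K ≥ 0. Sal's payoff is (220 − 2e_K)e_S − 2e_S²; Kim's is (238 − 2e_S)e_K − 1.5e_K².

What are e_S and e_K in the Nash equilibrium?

Expanding Sal's payoff: 220e_S − 2e_Ke_S − 2e_S².
∂π/∂e_S = 220 − 2e_K − 4e_S = 0, so e_S = 55 − 0.5e_K.
Likewise for Kim: e_K = 238/3 − (2/3)e_S.
Plugging e_K into Sal's best response: e_S = 55 − 0.5(238/3 − (2/3)e_S) ⇒ (2/3)e_S = 46/3, so e_S = 23.
Then e_K = 238/3 − (2/3)·23 = 64.

23, 64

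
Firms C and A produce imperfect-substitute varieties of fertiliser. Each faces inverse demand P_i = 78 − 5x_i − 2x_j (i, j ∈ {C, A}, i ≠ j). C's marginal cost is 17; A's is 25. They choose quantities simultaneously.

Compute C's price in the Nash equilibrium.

Firm C's profit: π = x_C(78 − 5x_C − 2x_A) − 17x_C.
∂π/∂x_C = 61 − 10x_C − 2x_A = 0 ⇒ x_C = 6.1 − 0.2x_A.
Similarly x_A = 5.3 − 0.2x_C.
Solving the two reaction functions simultaneously: (1 − (−0.2)(−0.2))x_C = 6.1 − 0.2·5.3, so 0.96x_C = 5.04 and x_C = 5.25.
Then x_A = 5.3 − 0.2·5.25 = 4.25.
P_C = 78 − 5·5.25 − 2·4.25 = 43.25.

43.25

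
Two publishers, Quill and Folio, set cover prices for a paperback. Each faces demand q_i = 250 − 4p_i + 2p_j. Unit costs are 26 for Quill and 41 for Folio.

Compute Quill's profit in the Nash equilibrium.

4900

Quill's profit: π = (p_{Quill} − 26)(250 − 4p_{Quill} + 2p_{Folio}).
∂π/∂p_{Quill} = 354 − 8p_{Quill} + 2p_{Folio} = 0 ⇒ p_{Quill} = 44.25 + 0.25p_{Folio}.
Similarly p_{Folio} = 51.75 + 0.25p_{Quill}.
Substituting the second reaction function into the first: p_{Quill} = 44.25 + 0.25(51.75 + 0.25p_{Quill}), which gives 0.9375p_{Quill} = 57.1875 ⇒ p_{Quill} = 61.
Then p_{Folio} = 51.75 + 0.25·61 = 67.
q_{Quill} = 250 − 4·61 + 2·67 = 140.
Profit = (61 − 26)·140 = 4900.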